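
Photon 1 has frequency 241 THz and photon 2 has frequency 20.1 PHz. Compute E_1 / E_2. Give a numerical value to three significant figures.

E_1 = 1.597·10^-19 J (from frequency = 241 THz, via E = hf).
E_2 = 1.332·10^-17 J (from frequency = 20.1 PHz, via E = hf).
Ratio = 1.597·10^-19 / 1.332·10^-17 = 0.0120.

0.0120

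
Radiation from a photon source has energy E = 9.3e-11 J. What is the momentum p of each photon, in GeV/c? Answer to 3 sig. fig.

0.580 GeV/c

For a photon p = E/c, so p = 3.102e-19 kg·m/s.
Converting to GeV/c: p = 0.5805 GeV/c ≈ 0.580 GeV/c.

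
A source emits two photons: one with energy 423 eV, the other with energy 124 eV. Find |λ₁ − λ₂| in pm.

Using λ = hc/E: λ₁ = 2.931e-9 m, λ₂ = 9.999e-9 m.
|Δλ| = |2.931e-9 − 9.999e-9| = 7.07e-9 m = 7070 pm.

7070 pm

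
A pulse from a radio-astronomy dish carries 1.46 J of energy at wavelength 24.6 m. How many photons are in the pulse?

1.81 × 10^26 photons

Per-photon energy: E = 8.075 × 10^-27 J (from wavelength = 24.6 m).
N = E_total / E_photon = 1.46 J / 8.075 × 10^-27 J = 1.81 × 10^26.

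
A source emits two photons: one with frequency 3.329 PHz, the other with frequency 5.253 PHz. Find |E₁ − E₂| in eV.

7.96 eV

Using E = hf: E₁ = 2.2058 × 10^-18 J, E₂ = 3.4807 × 10^-18 J.
|ΔE| = |2.2058 × 10^-18 − 3.4807 × 10^-18| = 1.27 × 10^-18 J = 7.96 eV.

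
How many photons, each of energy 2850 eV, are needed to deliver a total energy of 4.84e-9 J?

1.06e7 photons

Per-photon energy: E = 4.566e-16 J (from energy = 2850 eV).
N = E_total / E_photon = 4.84e-9 J / 4.566e-16 J = 1.06e7.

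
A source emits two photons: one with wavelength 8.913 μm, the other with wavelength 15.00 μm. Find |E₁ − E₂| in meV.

Using E = hc/λ: E₁ = 2.2287 × 10^-20 J, E₂ = 1.3243 × 10^-20 J.
|ΔE| = |2.2287 × 10^-20 − 1.3243 × 10^-20| = 9.04 × 10^-21 J = 56.4 meV.

56.4 meV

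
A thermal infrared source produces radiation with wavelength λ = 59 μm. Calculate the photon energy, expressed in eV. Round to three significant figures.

In SI units: λ = 59 μm = 5.9 × 10^-5 m.
For a photon E = hc/λ, so E = 3.367 × 10^-21 J.
Converting to eV: E = 0.02101 eV ≈ 0.0210 eV.

0.0210 eV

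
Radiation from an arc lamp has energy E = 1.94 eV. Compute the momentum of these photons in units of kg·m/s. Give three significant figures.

1.04 × 10^-27 kg·m/s

Take c = 2.99792458 × 10^8 m/s, 1 eV = 1.602176634 × 10^-19 J.
Convert to SI: E = 1.94 eV = 3.1082 × 10^-19 J.
Apply p = E/c: p = 1.037 × 10^-27 kg·m/s.
So p ≈ 1.04 × 10^-27 kg·m/s.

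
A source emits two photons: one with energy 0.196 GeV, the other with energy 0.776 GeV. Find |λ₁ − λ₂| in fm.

Using λ = hc/E: λ₁ = 6.326 × 10^-15 m, λ₂ = 1.598 × 10^-15 m.
|Δλ| = |6.326 × 10^-15 − 1.598 × 10^-15| = 4.73 × 10^-15 m = 4.73 fm.

4.73 fm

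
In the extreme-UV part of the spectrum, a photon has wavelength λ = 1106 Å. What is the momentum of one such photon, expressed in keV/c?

Convert to SI: λ = 1106 Å = 1.106e-7 m.
Apply p = h/λ: p = 5.991e-27 kg·m/s.
Converting to keV/c: p = 0.01121 keV/c ≈ 0.0112 keV/c.

0.0112 keV/c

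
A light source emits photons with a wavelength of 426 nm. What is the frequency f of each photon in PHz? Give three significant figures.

Convert to SI: λ = 426 nm = 4.26e-7 m.
Since f = c/λ for a photon, f = 7.037e14 Hz.
Converting to PHz: f = 0.7037 PHz ≈ 0.704 PHz.

0.704 PHz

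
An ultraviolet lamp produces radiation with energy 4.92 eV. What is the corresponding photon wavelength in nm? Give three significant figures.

Take h = 6.62607015 × 10^-34 J·s, c = 2.99792458 × 10^8 m/s, 1 eV = 1.602176634 × 10^-19 J.
Convert to SI: E = 4.92 eV = 7.8827 × 10^-19 J.
The photon relation is λ = hc/E, giving λ = 2.520 × 10^-7 m.
Converting to nm: λ = 252.0 nm ≈ 252 nm.

252 nm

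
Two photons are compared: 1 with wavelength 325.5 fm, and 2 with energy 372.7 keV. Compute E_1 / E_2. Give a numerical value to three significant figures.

10.2

E_1 = 6.103 × 10^-13 J (from wavelength = 325.5 fm, via E = hc/λ).
E_2 = 5.971 × 10^-14 J (from energy = 372.7 keV, via E given directly).
Ratio = 6.103 × 10^-13 / 5.971 × 10^-14 = 10.2.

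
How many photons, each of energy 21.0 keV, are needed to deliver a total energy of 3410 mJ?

1.01e15 photons

Per-photon energy: E = 3.365e-15 J (from energy = 21.0 keV).
N = E_total / E_photon = 3.41 J / 3.365e-15 J = 1.01e15.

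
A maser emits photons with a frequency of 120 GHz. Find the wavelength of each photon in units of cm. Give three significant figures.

0.250 cm

First convert: f = 120 GHz = 1.2e11 Hz.
Apply λ = c/f: λ = 0.002498 m.
Converting to cm: λ = 0.2498 cm ≈ 0.250 cm.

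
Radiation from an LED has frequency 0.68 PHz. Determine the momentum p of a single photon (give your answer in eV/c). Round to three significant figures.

2.81 eV/c

(h = 6.62607015 × 10^-34 J·s, c = 2.99792458 × 10^8 m/s, 1 eV = 1.602176634 × 10^-19 J.)
First convert: f = 0.68 PHz = 6.8 × 10^14 Hz.
Since p = hf/c for a photon, p = 1.503 × 10^-27 kg·m/s.
Converting to eV/c: p = 2.812 eV/c ≈ 2.81 eV/c.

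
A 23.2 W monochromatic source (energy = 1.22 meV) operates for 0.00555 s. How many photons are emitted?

Total energy: E_total = P·t = 23.2 × 0.00555 = 0.1288 J.
Per-photon energy: E = 1.955e-22 J.
N = E_total / E_photon = 6.59e20.

6.59e20 photons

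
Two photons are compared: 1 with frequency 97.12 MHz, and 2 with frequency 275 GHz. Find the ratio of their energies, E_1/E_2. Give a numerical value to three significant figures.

E_1 = 6.435e-26 J (from frequency = 97.12 MHz, via E = hf).
E_2 = 1.822e-22 J (from frequency = 275 GHz, via E = hf).
Ratio = 6.435e-26 / 1.822e-22 = 3.53e-4.

3.53e-4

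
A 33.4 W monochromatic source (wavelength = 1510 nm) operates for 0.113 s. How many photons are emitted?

2.87e19 photons

Total energy: E_total = P·t = 33.4 × 0.113 = 3.774 J.
Per-photon energy: E = 1.316e-19 J.
N = E_total / E_photon = 2.87e19.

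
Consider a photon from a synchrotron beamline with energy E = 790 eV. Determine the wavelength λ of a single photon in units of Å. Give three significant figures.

15.7 Å

Use h = 6.62607015·10^-34 J·s, c = 2.99792458·10^8 m/s, 1 eV = 1.602176634·10^-19 J.
First convert: E = 790 eV = 1.2657·10^-16 J.
For a photon λ = hc/E, so λ = 1.569·10^-9 m.
Converting to Å: λ = 15.69 Å ≈ 15.7 Å.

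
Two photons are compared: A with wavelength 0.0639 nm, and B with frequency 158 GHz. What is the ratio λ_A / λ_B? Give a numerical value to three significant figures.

λ_A = 6.390 × 10^-11 m (from wavelength = 0.0639 nm, via λ given directly).
λ_B = 0.001897 m (from frequency = 158 GHz, via λ = c/f).
Ratio = 6.390 × 10^-11 / 0.001897 = 3.37 × 10^-8.

3.37 × 10^-8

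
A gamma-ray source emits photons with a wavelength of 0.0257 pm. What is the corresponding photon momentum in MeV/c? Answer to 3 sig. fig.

In SI units: λ = 0.0257 pm = 2.57·10^-14 m.
Apply p = h/λ: p = 2.578·10^-20 kg·m/s.
Converting to MeV/c: p = 48.24 MeV/c ≈ 48.2 MeV/c.

48.2 MeV/c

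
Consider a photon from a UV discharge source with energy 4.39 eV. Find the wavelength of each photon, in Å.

2820 Å

In SI units: E = 4.39 eV = 7.0336e-19 J.
Since λ = hc/E for a photon, λ = 2.824e-7 m.
Converting to Å: λ = 2824 Å ≈ 2820 Å.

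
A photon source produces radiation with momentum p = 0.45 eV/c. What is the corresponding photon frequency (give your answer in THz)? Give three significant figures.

109 THz

In SI units: p = 0.45 eV/c = 2.4049 × 10^-28 kg·m/s.
Apply f = pc/h: f = 1.088 × 10^14 Hz.
Converting to THz: f = 108.8 THz ≈ 109 THz.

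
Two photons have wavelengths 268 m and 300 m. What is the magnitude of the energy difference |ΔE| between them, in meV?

Using E = hc/λ: E₁ = 7.412e-28 J, E₂ = 6.621e-28 J.
|ΔE| = |7.412e-28 − 6.621e-28| = 7.91e-29 J = 4.93e-7 meV.

4.93e-7 meV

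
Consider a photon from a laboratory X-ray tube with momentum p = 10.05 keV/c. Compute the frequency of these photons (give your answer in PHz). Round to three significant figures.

In SI units: p = 10.05 keV/c = 5.3710 × 10^-24 kg·m/s.
For a photon f = pc/h, so f = 2.430 × 10^18 Hz.
Converting to PHz: f = 2430 PHz ≈ 2430 PHz.

2430 PHz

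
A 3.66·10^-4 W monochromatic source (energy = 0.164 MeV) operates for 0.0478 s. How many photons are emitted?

Total energy: E_total = P·t = 3.66·10^-4 × 0.0478 = 1.749·10^-5 J.
Per-photon energy: E = 2.628·10^-14 J.
N = E_total / E_photon = 6.66·10^8.

6.66·10^8 photons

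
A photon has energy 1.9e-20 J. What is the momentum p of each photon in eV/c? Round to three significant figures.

(c = 2.99792458e8 m/s, 1 eV = 1.602176634e-19 J.)
The photon relation is p = E/c, giving p = 6.338e-29 kg·m/s.
Converting to eV/c: p = 0.1186 eV/c ≈ 0.119 eV/c.

0.119 eV/c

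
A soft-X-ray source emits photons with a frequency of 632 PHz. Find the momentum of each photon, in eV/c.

2610 eV/c

Take h = 6.62607015e-34 J·s, c = 2.99792458e8 m/s, 1 eV = 1.602176634e-19 J.
In SI units: f = 632 PHz = 6.32e17 Hz.
Apply p = hf/c: p = 1.397e-24 kg·m/s.
Converting to eV/c: p = 2614 eV/c ≈ 2610 eV/c.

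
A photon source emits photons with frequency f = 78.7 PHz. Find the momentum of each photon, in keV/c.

First convert: f = 78.7 PHz = 7.87 × 10^16 Hz.
Apply p = hf/c: p = 1.739 × 10^-25 kg·m/s.
Converting to keV/c: p = 0.3255 keV/c ≈ 0.325 keV/c.

0.325 keV/c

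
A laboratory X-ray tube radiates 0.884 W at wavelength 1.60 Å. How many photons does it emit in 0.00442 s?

Total energy: E_total = P·t = 0.884 × 0.00442 = 0.003907 J.
Per-photon energy: E = 1.242e-15 J.
N = E_total / E_photon = 3.15e12.

3.15e12 photons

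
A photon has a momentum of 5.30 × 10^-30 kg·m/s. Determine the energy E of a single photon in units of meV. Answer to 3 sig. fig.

9.92 meV

Take c = 2.99792458 × 10^8 m/s, 1 eV = 1.602176634 × 10^-19 J.
The photon relation is E = pc, giving E = 1.589 × 10^-21 J.
Converting to meV: E = 9.917 meV ≈ 9.92 meV.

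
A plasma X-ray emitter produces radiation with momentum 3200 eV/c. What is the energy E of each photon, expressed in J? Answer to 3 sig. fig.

5.13e-16 J

Convert to SI: p = 3200 eV/c = 1.7102e-24 kg·m/s.
For a photon E = pc, so E = 5.127e-16 J.
So E ≈ 5.13e-16 J.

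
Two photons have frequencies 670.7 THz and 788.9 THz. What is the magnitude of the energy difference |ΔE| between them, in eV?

0.489 eV

Using E = hf: E₁ = 4.4441·10^-19 J, E₂ = 5.2273·10^-19 J.
|ΔE| = |4.4441·10^-19 − 5.2273·10^-19| = 7.83·10^-20 J = 0.489 eV.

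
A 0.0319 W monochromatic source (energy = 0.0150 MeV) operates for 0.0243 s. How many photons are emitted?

3.23 × 10^11 photons

Total energy: E_total = P·t = 0.0319 × 0.0243 = 7.752 × 10^-4 J.
Per-photon energy: E = 2.403 × 10^-15 J.
N = E_total / E_photon = 3.23 × 10^11.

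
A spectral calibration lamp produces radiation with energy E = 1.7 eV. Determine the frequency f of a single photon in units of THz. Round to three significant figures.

411 THz

Use h = 6.62607015e-34 J·s, 1 eV = 1.602176634e-19 J.
In SI units: E = 1.7 eV = 2.7237e-19 J.
The photon relation is f = E/h, giving f = 4.111e14 Hz.
Converting to THz: f = 411.1 THz ≈ 411 THz.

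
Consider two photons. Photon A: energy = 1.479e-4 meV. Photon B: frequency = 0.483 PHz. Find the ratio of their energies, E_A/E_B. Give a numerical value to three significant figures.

E_A = 2.370e-26 J (from energy = 1.479e-4 meV, via E given directly).
E_B = 3.200e-19 J (from frequency = 0.483 PHz, via E = hf).
Ratio = 2.370e-26 / 3.200e-19 = 7.40e-8.

7.40e-8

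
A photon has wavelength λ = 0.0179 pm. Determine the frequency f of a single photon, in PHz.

1.67e7 PHz

First convert: λ = 0.0179 pm = 1.79e-14 m.
Apply f = c/λ: f = 1.675e22 Hz.
Converting to PHz: f = 1.675e7 PHz ≈ 1.67e7 PHz.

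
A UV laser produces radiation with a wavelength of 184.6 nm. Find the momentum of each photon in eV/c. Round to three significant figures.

Use h = 6.62607015 × 10^-34 J·s, c = 2.99792458 × 10^8 m/s, 1 eV = 1.602176634 × 10^-19 J.
In SI units: λ = 184.6 nm = 1.846 × 10^-7 m.
Apply p = h/λ: p = 3.589 × 10^-27 kg·m/s.
Converting to eV/c: p = 6.716 eV/c ≈ 6.72 eV/c.

6.72 eV/c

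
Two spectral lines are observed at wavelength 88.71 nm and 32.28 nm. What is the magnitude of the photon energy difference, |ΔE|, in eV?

24.4 eV

Using E = hc/λ: E₁ = 2.2393e-18 J, E₂ = 6.1538e-18 J.
|ΔE| = |2.2393e-18 − 6.1538e-18| = 3.91e-18 J = 24.4 eV.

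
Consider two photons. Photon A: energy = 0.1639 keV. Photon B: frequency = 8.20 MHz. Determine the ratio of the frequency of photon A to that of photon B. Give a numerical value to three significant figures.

4.83 × 10^9

f_A = 3.963 × 10^16 Hz (from energy = 0.1639 keV, via f = E/h).
f_B = 8.200 × 10^6 Hz (from frequency = 8.20 MHz, via f given directly).
Ratio = 3.963 × 10^16 / 8.200 × 10^6 = 4.83 × 10^9.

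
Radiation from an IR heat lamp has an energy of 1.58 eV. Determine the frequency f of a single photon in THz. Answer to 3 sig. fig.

382 THz

Use h = 6.62607015e-34 J·s, 1 eV = 1.602176634e-19 J.
In SI units: E = 1.58 eV = 2.5314e-19 J.
The photon relation is f = E/h, giving f = 3.820e14 Hz.
Converting to THz: f = 382.0 THz ≈ 382 THz.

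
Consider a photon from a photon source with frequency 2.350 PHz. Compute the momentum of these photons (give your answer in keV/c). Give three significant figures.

Take h = 6.62607015 × 10^-34 J·s, c = 2.99792458 × 10^8 m/s, 1 eV = 1.602176634 × 10^-19 J.
Convert to SI: f = 2.350 PHz = 2.350 × 10^15 Hz.
Apply p = hf/c: p = 5.194 × 10^-27 kg·m/s.
Converting to keV/c: p = 0.009719 keV/c ≈ 9.72 × 10^-3 keV/c.

9.72 × 10^-3 keV/c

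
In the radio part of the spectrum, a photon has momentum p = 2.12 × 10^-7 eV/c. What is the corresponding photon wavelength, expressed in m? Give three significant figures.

5.85 m

First convert: p = 2.12 × 10^-7 eV/c = 1.1330 × 10^-34 kg·m/s.
Apply λ = h/p: λ = 5.848 m.
So λ ≈ 5.85 m.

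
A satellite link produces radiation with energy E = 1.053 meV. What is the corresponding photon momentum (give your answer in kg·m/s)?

In SI units: E = 1.053 meV = 1.6871e-22 J.
The photon relation is p = E/c, giving p = 5.628e-31 kg·m/s.
So p ≈ 5.63e-31 kg·m/s.

5.63e-31 kg·m/s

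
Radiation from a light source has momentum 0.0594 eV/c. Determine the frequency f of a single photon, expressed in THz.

Use h = 6.62607015e-34 J·s, c = 2.99792458e8 m/s, 1 eV = 1.602176634e-19 J.
In SI units: p = 0.0594 eV/c = 3.1745e-29 kg·m/s.
Since f = pc/h for a photon, f = 1.436e13 Hz.
Converting to THz: f = 14.36 THz ≈ 14.4 THz.

14.4 THz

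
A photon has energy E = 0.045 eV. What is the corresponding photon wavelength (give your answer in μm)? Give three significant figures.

Use h = 6.62607015e-34 J·s, c = 2.99792458e8 m/s, 1 eV = 1.602176634e-19 J.
In SI units: E = 0.045 eV = 7.2098e-21 J.
The photon relation is λ = hc/E, giving λ = 2.755e-5 m.
Converting to μm: λ = 27.55 μm ≈ 27.6 μm.

27.6 μm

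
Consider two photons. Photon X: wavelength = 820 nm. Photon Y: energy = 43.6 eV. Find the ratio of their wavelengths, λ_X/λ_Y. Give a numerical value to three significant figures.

λ_X = 8.200e-7 m (from wavelength = 820 nm, via λ given directly).
λ_Y = 2.844e-8 m (from energy = 43.6 eV, via λ = hc/E).
Ratio = 8.200e-7 / 2.844e-8 = 28.8.

28.8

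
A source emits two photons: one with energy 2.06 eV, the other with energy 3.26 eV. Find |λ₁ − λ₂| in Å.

Using λ = hc/E: λ₁ = 6.019·10^-7 m, λ₂ = 3.803·10^-7 m.
|Δλ| = |6.019·10^-7 − 3.803·10^-7| = 2.22·10^-7 m = 2220 Å.

2220 Å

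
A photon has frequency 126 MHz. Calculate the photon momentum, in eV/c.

(h = 6.62607015e-34 J·s, c = 2.99792458e8 m/s, 1 eV = 1.602176634e-19 J.)
Convert to SI: f = 126 MHz = 1.26e8 Hz.
For a photon p = hf/c, so p = 2.785e-34 kg·m/s.
Converting to eV/c: p = 5.211e-7 eV/c ≈ 5.21e-7 eV/c.

5.21e-7 eV/c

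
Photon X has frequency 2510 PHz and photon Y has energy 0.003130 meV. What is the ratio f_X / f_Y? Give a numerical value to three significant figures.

3.32e9

f_X = 2.510e18 Hz (from frequency = 2510 PHz, via f given directly).
f_Y = 7.568e8 Hz (from energy = 0.003130 meV, via f = E/h).
Ratio = 2.510e18 / 7.568e8 = 3.32e9.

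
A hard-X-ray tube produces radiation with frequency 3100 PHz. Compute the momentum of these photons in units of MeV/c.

0.0128 MeV/c

(h = 6.62607015e-34 J·s, c = 2.99792458e8 m/s, 1 eV = 1.602176634e-19 J.)
In SI units: f = 3100 PHz = 3.10e18 Hz.
The photon relation is p = hf/c, giving p = 6.852e-24 kg·m/s.
Converting to MeV/c: p = 0.01282 MeV/c ≈ 0.0128 MeV/c.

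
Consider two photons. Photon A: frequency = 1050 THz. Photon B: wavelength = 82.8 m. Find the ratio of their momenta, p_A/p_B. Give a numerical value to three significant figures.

p_A = 2.321·10^-27 kg·m/s (from frequency = 1050 THz, via p = hf/c).
p_B = 8.003·10^-36 kg·m/s (from wavelength = 82.8 m, via p = h/λ).
Ratio = 2.321·10^-27 / 8.003·10^-36 = 2.90·10^8.

2.90·10^8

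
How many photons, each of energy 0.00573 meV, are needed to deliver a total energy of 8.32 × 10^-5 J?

Per-photon energy: E = 9.180 × 10^-25 J (from energy = 0.00573 meV).
N = E_total / E_photon = 8.32 × 10^-5 J / 9.180 × 10^-25 J = 9.06 × 10^19.

9.06 × 10^19 photons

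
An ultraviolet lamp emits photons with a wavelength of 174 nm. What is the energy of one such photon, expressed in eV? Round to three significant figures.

Take h = 6.62607015e-34 J·s, c = 2.99792458e8 m/s, 1 eV = 1.602176634e-19 J.
First convert: λ = 174 nm = 1.74e-7 m.
The photon relation is E = hc/λ, giving E = 1.142e-18 J.
Converting to eV: E = 7.126 eV ≈ 7.13 eV.

7.13 eV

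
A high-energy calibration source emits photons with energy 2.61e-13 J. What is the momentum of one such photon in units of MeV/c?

Take c = 2.99792458e8 m/s, 1 eV = 1.602176634e-19 J.
For a photon p = E/c, so p = 8.706e-22 kg·m/s.
Converting to MeV/c: p = 1.629 MeV/c ≈ 1.63 MeV/c.

1.63 MeV/c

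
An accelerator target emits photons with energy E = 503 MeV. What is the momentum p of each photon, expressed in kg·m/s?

First convert: E = 503 MeV = 8.0589e-11 J.
The photon relation is p = E/c, giving p = 2.688e-19 kg·m/s.
So p ≈ 2.69e-19 kg·m/s.

2.69e-19 kg·m/s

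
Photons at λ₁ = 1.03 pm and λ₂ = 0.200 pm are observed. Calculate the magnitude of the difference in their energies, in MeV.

Using E = hc/λ: E₁ = 1.929e-13 J, E₂ = 9.932e-13 J.
|ΔE| = |1.929e-13 − 9.932e-13| = 8.00e-13 J = 5.00 MeV.

5.00 MeV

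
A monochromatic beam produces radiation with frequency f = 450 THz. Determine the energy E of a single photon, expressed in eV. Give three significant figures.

1.86 eV

Take h = 6.62607015 × 10^-34 J·s, 1 eV = 1.602176634 × 10^-19 J.
Convert to SI: f = 450 THz = 4.5 × 10^14 Hz.
Apply E = hf: E = 2.982 × 10^-19 J.
Converting to eV: E = 1.861 eV ≈ 1.86 eV.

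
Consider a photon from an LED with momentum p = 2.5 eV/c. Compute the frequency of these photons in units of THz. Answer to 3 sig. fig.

(h = 6.62607015e-34 J·s, c = 2.99792458e8 m/s, 1 eV = 1.602176634e-19 J.)
Convert to SI: p = 2.5 eV/c = 1.3361e-27 kg·m/s.
Since f = pc/h for a photon, f = 6.045e14 Hz.
Converting to THz: f = 604.5 THz ≈ 604 THz.

604 THz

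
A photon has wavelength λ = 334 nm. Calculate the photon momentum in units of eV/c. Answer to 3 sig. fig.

Take h = 6.62607015e-34 J·s, c = 2.99792458e8 m/s, 1 eV = 1.602176634e-19 J.
In SI units: λ = 334 nm = 3.34e-7 m.
The photon relation is p = h/λ, giving p = 1.984e-27 kg·m/s.
Converting to eV/c: p = 3.712 eV/c ≈ 3.71 eV/c.

3.71 eV/c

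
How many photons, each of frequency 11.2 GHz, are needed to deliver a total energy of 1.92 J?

Per-photon energy: E = 7.421e-24 J (from frequency = 11.2 GHz).
N = E_total / E_photon = 1.92 J / 7.421e-24 J = 2.59e23.

2.59e23 photons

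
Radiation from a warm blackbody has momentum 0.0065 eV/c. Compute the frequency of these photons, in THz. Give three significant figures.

1.57 THz

Use h = 6.62607015·10^-34 J·s, c = 2.99792458·10^8 m/s, 1 eV = 1.602176634·10^-19 J.
In SI units: p = 0.0065 eV/c = 3.4738·10^-30 kg·m/s.
Since f = pc/h for a photon, f = 1.572·10^12 Hz.
Converting to THz: f = 1.572 THz ≈ 1.57 THz.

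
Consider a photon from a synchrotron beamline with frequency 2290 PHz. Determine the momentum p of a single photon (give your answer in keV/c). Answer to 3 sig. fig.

Take h = 6.62607015·10^-34 J·s, c = 2.99792458·10^8 m/s, 1 eV = 1.602176634·10^-19 J.
Convert to SI: f = 2290 PHz = 2.29·10^18 Hz.
For a photon p = hf/c, so p = 5.061·10^-24 kg·m/s.
Converting to keV/c: p = 9.471 keV/c ≈ 9.47 keV/c.

9.47 keV/c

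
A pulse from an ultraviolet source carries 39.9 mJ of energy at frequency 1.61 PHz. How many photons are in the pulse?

Per-photon energy: E = 1.067 × 10^-18 J (from frequency = 1.61 PHz).
N = E_total / E_photon = 0.0399 J / 1.067 × 10^-18 J = 3.74 × 10^16.

3.74 × 10^16 photons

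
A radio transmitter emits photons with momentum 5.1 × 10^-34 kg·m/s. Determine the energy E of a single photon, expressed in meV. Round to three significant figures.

9.54 × 10^-4 meV

Use c = 2.99792458 × 10^8 m/s, 1 eV = 1.602176634 × 10^-19 J.
For a photon E = pc, so E = 1.529 × 10^-25 J.
Converting to meV: E = 9.543 × 10^-4 meV ≈ 9.54 × 10^-4 meV.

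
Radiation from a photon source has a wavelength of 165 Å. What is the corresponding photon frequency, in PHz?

18.2 PHz

In SI units: λ = 165 Å = 1.65e-8 m.
The photon relation is f = c/λ, giving f = 1.817e16 Hz.
Converting to PHz: f = 18.17 PHz ≈ 18.2 PHz.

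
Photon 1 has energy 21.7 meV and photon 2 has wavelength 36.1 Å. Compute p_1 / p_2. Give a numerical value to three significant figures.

6.32e-5

p_1 = 1.160e-29 kg·m/s (from energy = 21.7 meV, via p = E/c).
p_2 = 1.835e-25 kg·m/s (from wavelength = 36.1 Å, via p = h/λ).
Ratio = 1.160e-29 / 1.835e-25 = 6.32e-5.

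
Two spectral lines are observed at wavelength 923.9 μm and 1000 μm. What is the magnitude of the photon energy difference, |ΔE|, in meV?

0.102 meV

Using E = hc/λ: E₁ = 2.1501 × 10^-22 J, E₂ = 1.9864 × 10^-22 J.
|ΔE| = |2.1501 × 10^-22 − 1.9864 × 10^-22| = 1.64 × 10^-23 J = 0.102 meV.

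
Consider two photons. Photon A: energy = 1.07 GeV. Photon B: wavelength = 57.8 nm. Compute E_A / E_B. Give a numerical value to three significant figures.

4.99 × 10^7

E_A = 1.714 × 10^-10 J (from energy = 1.07 GeV, via E given directly).
E_B = 3.437 × 10^-18 J (from wavelength = 57.8 nm, via E = hc/λ).
Ratio = 1.714 × 10^-10 / 3.437 × 10^-18 = 4.99 × 10^7.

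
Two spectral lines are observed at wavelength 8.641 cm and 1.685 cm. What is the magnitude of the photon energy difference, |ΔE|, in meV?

0.0592 meV

Using E = hc/λ: E₁ = 2.2989·10^-24 J, E₂ = 1.1789·10^-23 J.
|ΔE| = |2.2989·10^-24 − 1.1789·10^-23| = 9.49·10^-24 J = 0.0592 meV.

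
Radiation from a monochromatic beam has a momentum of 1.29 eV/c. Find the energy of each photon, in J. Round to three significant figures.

Use c = 2.99792458·10^8 m/s, 1 eV = 1.602176634·10^-19 J.
Convert to SI: p = 1.29 eV/c = 6.8941·10^-28 kg·m/s.
Apply E = pc: E = 2.067·10^-19 J.
So E ≈ 2.07·10^-19 J.

2.07·10^-19 J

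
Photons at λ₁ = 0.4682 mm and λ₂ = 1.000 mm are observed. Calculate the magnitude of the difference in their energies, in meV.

Using E = hc/λ: E₁ = 4.2427 × 10^-22 J, E₂ = 1.9864 × 10^-22 J.
|ΔE| = |4.2427 × 10^-22 − 1.9864 × 10^-22| = 2.26 × 10^-22 J = 1.41 meV.

1.41 meV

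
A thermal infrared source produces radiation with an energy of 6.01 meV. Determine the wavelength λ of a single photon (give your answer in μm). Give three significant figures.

206 μm

(h = 6.62607015 × 10^-34 J·s, c = 2.99792458 × 10^8 m/s, 1 eV = 1.602176634 × 10^-19 J.)
In SI units: E = 6.01 meV = 9.6291 × 10^-22 J.
Since λ = hc/E for a photon, λ = 2.063 × 10^-4 m.
Converting to μm: λ = 206.3 μm ≈ 206 μm.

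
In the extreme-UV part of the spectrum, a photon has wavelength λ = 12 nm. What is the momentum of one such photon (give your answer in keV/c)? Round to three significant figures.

0.103 keV/c

In SI units: λ = 12 nm = 1.2e-8 m.
The photon relation is p = h/λ, giving p = 5.522e-26 kg·m/s.
Converting to keV/c: p = 0.1033 keV/c ≈ 0.103 keV/c.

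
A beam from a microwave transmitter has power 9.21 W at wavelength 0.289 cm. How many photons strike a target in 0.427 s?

Total energy: E_total = P·t = 9.21 × 0.427 = 3.933 J.
Per-photon energy: E = 6.874e-23 J.
N = E_total / E_photon = 5.72e22.

5.72e22 photons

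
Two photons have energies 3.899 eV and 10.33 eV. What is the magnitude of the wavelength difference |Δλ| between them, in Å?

Using λ = hc/E: λ₁ = 3.1799 × 10^-7 m, λ₂ = 1.2002 × 10^-7 m.
|Δλ| = |3.1799 × 10^-7 − 1.2002 × 10^-7| = 1.98 × 10^-7 m = 1980 Å.

1980 Å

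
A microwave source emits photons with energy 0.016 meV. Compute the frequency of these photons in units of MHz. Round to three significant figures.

In SI units: E = 0.016 meV = 2.5635 × 10^-24 J.
For a photon f = E/h, so f = 3.869 × 10^9 Hz.
Converting to MHz: f = 3869 MHz ≈ 3870 MHz.

3870 MHz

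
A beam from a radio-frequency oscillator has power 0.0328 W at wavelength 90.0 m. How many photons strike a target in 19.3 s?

2.87e26 photons

Total energy: E_total = P·t = 0.0328 × 19.3 = 0.6330 J.
Per-photon energy: E = 2.207e-27 J.
N = E_total / E_photon = 2.87e26.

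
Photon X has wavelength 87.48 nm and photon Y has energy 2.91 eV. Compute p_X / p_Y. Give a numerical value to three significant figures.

p_X = 7.574·10^-27 kg·m/s (from wavelength = 87.48 nm, via p = h/λ).
p_Y = 1.555·10^-27 kg·m/s (from energy = 2.91 eV, via p = E/c).
Ratio = 7.574·10^-27 / 1.555·10^-27 = 4.87.

4.87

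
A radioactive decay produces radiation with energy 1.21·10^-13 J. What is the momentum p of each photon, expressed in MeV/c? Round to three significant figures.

Since p = E/c for a photon, p = 4.036·10^-22 kg·m/s.
Converting to MeV/c: p = 0.7552 MeV/c ≈ 0.755 MeV/c.

0.755 MeV/c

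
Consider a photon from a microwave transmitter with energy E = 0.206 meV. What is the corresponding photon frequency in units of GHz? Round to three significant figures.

49.8 GHz

(h = 6.62607015 × 10^-34 J·s, 1 eV = 1.602176634 × 10^-19 J.)
First convert: E = 0.206 meV = 3.3005 × 10^-23 J.
Apply f = E/h: f = 4.981 × 10^10 Hz.
Converting to GHz: f = 49.81 GHz ≈ 49.8 GHz.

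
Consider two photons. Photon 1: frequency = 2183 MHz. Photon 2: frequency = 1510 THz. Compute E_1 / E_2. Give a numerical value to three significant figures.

E_1 = 1.446 × 10^-24 J (from frequency = 2183 MHz, via E = hf).
E_2 = 1.001 × 10^-18 J (from frequency = 1510 THz, via E = hf).
Ratio = 1.446 × 10^-24 / 1.001 × 10^-18 = 1.45 × 10^-6.

1.45 × 10^-6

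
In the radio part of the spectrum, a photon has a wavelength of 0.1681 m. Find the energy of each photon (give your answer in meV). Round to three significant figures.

(h = 6.62607015e-34 J·s, c = 2.99792458e8 m/s, 1 eV = 1.602176634e-19 J.)
For a photon E = hc/λ, so E = 1.182e-24 J.
Converting to meV: E = 0.007376 meV ≈ 7.38e-3 meV.

7.38e-3 meV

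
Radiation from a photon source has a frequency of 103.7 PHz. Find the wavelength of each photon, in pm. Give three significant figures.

2890 pm

First convert: f = 103.7 PHz = 1.037e17 Hz.
Apply λ = c/f: λ = 2.891e-9 m.
Converting to pm: λ = 2891 pm ≈ 2890 pm.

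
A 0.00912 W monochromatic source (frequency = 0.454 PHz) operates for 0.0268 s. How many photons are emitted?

Total energy: E_total = P·t = 0.00912 × 0.0268 = 2.444·10^-4 J.
Per-photon energy: E = 3.008·10^-19 J.
N = E_total / E_photon = 8.12·10^14.

8.12·10^14 photons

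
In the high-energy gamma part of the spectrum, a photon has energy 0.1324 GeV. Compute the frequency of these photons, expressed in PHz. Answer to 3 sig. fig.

3.20 × 10^7 PHz

In SI units: E = 0.1324 GeV = 2.1213 × 10^-11 J.
For a photon f = E/h, so f = 3.201 × 10^22 Hz.
Converting to PHz: f = 3.201 × 10^7 PHz ≈ 3.20 × 10^7 PHz.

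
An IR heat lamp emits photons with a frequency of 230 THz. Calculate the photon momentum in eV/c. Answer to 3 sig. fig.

First convert: f = 230 THz = 2.3 × 10^14 Hz.
For a photon p = hf/c, so p = 5.084 × 10^-28 kg·m/s.
Converting to eV/c: p = 0.9512 eV/c ≈ 0.951 eV/c.

0.951 eV/c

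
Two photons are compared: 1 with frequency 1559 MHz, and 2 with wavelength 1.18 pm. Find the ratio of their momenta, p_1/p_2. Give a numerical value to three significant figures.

6.14 × 10^-12

p_1 = 3.446 × 10^-33 kg·m/s (from frequency = 1559 MHz, via p = hf/c).
p_2 = 5.615 × 10^-22 kg·m/s (from wavelength = 1.18 pm, via p = h/λ).
Ratio = 3.446 × 10^-33 / 5.615 × 10^-22 = 6.14 × 10^-12.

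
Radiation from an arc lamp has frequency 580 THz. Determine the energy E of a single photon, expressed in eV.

Convert to SI: f = 580 THz = 5.80e14 Hz.
Apply E = hf: E = 3.843e-19 J.
Converting to eV: E = 2.399 eV ≈ 2.40 eV.

2.40 eV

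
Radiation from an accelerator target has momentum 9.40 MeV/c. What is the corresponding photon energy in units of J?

1.51 × 10^-12 J

Use c = 2.99792458 × 10^8 m/s, 1 eV = 1.602176634 × 10^-19 J.
In SI units: p = 9.40 MeV/c = 5.0236 × 10^-21 kg·m/s.
Apply E = pc: E = 1.506 × 10^-12 J.
So E ≈ 1.51 × 10^-12 J.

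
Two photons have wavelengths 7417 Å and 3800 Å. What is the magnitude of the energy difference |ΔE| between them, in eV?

1.59 eV

Using E = hc/λ: E₁ = 2.6782e-19 J, E₂ = 5.2275e-19 J.
|ΔE| = |2.6782e-19 − 5.2275e-19| = 2.55e-19 J = 1.59 eV.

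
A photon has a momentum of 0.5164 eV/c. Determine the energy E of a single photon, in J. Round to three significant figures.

8.27 × 10^-20 J

In SI units: p = 0.5164 eV/c = 2.7598 × 10^-28 kg·m/s.
Since E = pc for a photon, E = 8.274 × 10^-20 J.
So E ≈ 8.27 × 10^-20 J.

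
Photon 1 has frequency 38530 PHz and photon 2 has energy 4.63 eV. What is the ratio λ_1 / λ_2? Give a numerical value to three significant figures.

2.91e-5

λ_1 = 7.781e-12 m (from frequency = 38530 PHz, via λ = c/f).
λ_2 = 2.678e-7 m (from energy = 4.63 eV, via λ = hc/E).
Ratio = 7.781e-12 / 2.678e-7 = 2.91e-5.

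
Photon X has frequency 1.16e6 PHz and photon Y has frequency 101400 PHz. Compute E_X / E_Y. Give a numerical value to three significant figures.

E_X = 7.686e-13 J (from frequency = 1.16e6 PHz, via E = hf).
E_Y = 6.719e-14 J (from frequency = 101400 PHz, via E = hf).
Ratio = 7.686e-13 / 6.719e-14 = 11.4.

11.4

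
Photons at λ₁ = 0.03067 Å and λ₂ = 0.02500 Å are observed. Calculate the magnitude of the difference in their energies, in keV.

Using E = hc/λ: E₁ = 6.4768e-14 J, E₂ = 7.9458e-14 J.
|ΔE| = |6.4768e-14 − 7.9458e-14| = 1.47e-14 J = 91.7 keV.

91.7 keV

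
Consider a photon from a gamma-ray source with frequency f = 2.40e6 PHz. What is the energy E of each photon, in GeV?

Use h = 6.62607015e-34 J·s, 1 eV = 1.602176634e-19 J.
In SI units: f = 2.40e6 PHz = 2.40e21 Hz.
For a photon E = hf, so E = 1.590e-12 J.
Converting to GeV: E = 0.009926 GeV ≈ 9.93e-3 GeV.

9.93e-3 GeV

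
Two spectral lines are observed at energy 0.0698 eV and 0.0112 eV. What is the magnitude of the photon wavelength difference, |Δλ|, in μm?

92.9 μm

Using λ = hc/E: λ₁ = 1.776e-5 m, λ₂ = 1.107e-4 m.
|Δλ| = |1.776e-5 − 1.107e-4| = 9.29e-5 m = 92.9 μm.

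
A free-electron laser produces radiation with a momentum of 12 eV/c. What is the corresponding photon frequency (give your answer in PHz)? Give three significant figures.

2.90 PHz

Convert to SI: p = 12 eV/c = 6.4131e-27 kg·m/s.
Since f = pc/h for a photon, f = 2.902e15 Hz.
Converting to PHz: f = 2.902 PHz ≈ 2.90 PHz.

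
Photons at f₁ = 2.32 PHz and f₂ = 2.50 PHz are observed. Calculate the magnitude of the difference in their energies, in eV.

Using E = hf: E₁ = 1.537·10^-18 J, E₂ = 1.657·10^-18 J.
|ΔE| = |1.537·10^-18 − 1.657·10^-18| = 1.19·10^-19 J = 0.744 eV.

0.744 eV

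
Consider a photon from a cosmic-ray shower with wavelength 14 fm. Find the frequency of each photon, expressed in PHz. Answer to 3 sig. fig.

2.14e7 PHz

Take c = 2.99792458e8 m/s.
In SI units: λ = 14 fm = 1.4e-14 m.
For a photon f = c/λ, so f = 2.141e22 Hz.
Converting to PHz: f = 2.141e7 PHz ≈ 2.14e7 PHz.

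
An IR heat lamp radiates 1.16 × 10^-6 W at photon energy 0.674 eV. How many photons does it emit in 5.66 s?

Total energy: E_total = P·t = 1.16 × 10^-6 × 5.66 = 6.566 × 10^-6 J.
Per-photon energy: E = 1.080 × 10^-19 J.
N = E_total / E_photon = 6.08 × 10^13.

6.08 × 10^13 photons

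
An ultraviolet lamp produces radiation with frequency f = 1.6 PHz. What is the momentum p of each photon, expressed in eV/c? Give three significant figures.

6.62 eV/c

Use h = 6.62607015 × 10^-34 J·s, c = 2.99792458 × 10^8 m/s, 1 eV = 1.602176634 × 10^-19 J.
Convert to SI: f = 1.6 PHz = 1.6 × 10^15 Hz.
For a photon p = hf/c, so p = 3.536 × 10^-27 kg·m/s.
Converting to eV/c: p = 6.617 eV/c ≈ 6.62 eV/c.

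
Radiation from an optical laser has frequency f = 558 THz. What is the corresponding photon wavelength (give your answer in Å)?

5370 Å

First convert: f = 558 THz = 5.58 × 10^14 Hz.
Apply λ = c/f: λ = 5.373 × 10^-7 m.
Converting to Å: λ = 5373 Å ≈ 5370 Å.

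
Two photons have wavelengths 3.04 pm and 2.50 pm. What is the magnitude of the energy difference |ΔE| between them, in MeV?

0.0881 MeV

Using E = hc/λ: E₁ = 6.534e-14 J, E₂ = 7.946e-14 J.
|ΔE| = |6.534e-14 − 7.946e-14| = 1.41e-14 J = 0.0881 MeV.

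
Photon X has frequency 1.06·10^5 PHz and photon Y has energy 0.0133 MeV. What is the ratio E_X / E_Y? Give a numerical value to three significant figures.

E_X = 7.024·10^-14 J (from frequency = 1.06·10^5 PHz, via E = hf).
E_Y = 2.131·10^-15 J (from energy = 0.0133 MeV, via E given directly).
Ratio = 7.024·10^-14 / 2.131·10^-15 = 33.0.

33.0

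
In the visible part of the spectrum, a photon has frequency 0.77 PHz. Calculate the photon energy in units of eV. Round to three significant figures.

Convert to SI: f = 0.77 PHz = 7.7 × 10^14 Hz.
Apply E = hf: E = 5.102 × 10^-19 J.
Converting to eV: E = 3.184 eV ≈ 3.18 eV.

3.18 eV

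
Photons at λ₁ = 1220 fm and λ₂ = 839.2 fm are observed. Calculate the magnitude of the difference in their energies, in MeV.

Using E = hc/λ: E₁ = 1.6282e-13 J, E₂ = 2.3671e-13 J.
|ΔE| = |1.6282e-13 − 2.3671e-13| = 7.39e-14 J = 0.461 MeV.

0.461 MeV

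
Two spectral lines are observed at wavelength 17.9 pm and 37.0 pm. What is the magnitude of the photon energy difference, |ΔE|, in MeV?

Using E = hc/λ: E₁ = 1.110·10^-14 J, E₂ = 5.369·10^-15 J.
|ΔE| = |1.110·10^-14 − 5.369·10^-15| = 5.73·10^-15 J = 0.0358 MeV.

0.0358 MeV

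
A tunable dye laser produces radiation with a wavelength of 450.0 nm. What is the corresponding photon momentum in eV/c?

2.76 eV/c

(h = 6.62607015e-34 J·s, c = 2.99792458e8 m/s, 1 eV = 1.602176634e-19 J.)
Convert to SI: λ = 450.0 nm = 4.500e-7 m.
For a photon p = h/λ, so p = 1.472e-27 kg·m/s.
Converting to eV/c: p = 2.755 eV/c ≈ 2.76 eV/c.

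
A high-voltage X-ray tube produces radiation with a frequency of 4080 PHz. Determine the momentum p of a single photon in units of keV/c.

In SI units: f = 4080 PHz = 4.08·10^18 Hz.
The photon relation is p = hf/c, giving p = 9.018·10^-24 kg·m/s.
Converting to keV/c: p = 16.87 keV/c ≈ 16.9 keV/c.

16.9 keV/c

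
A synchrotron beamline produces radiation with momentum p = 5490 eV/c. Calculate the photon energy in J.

(c = 2.99792458 × 10^8 m/s, 1 eV = 1.602176634 × 10^-19 J.)
Convert to SI: p = 5490 eV/c = 2.9340 × 10^-24 kg·m/s.
Since E = pc for a photon, E = 8.796 × 10^-16 J.
So E ≈ 8.80 × 10^-16 J.

8.80 × 10^-16 J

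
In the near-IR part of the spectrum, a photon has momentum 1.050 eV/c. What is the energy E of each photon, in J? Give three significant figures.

1.68e-19 J

Use c = 2.99792458e8 m/s, 1 eV = 1.602176634e-19 J.
First convert: p = 1.050 eV/c = 5.6115e-28 kg·m/s.
The photon relation is E = pc, giving E = 1.682e-19 J.
So E ≈ 1.68e-19 J.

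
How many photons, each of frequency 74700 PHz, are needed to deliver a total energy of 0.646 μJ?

1.31 × 10^7 photons

Per-photon energy: E = 4.950 × 10^-14 J (from frequency = 74700 PHz).
N = E_total / E_photon = 6.46 × 10^-7 J / 4.950 × 10^-14 J = 1.31 × 10^7.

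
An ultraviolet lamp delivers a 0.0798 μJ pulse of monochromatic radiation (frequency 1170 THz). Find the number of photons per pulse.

Per-photon energy: E = 7.753e-19 J (from frequency = 1170 THz).
N = E_total / E_photon = 7.98e-8 J / 7.753e-19 J = 1.03e11.

1.03e11 photons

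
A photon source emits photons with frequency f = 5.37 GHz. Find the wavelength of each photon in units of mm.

55.8 mm

Convert to SI: f = 5.37 GHz = 5.37e9 Hz.
For a photon λ = c/f, so λ = 0.05583 m.
Converting to mm: λ = 55.83 mm ≈ 55.8 mm.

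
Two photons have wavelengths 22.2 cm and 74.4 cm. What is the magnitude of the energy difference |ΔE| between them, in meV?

3.92·10^-3 meV

Using E = hc/λ: E₁ = 8.948·10^-25 J, E₂ = 2.670·10^-25 J.
|ΔE| = |8.948·10^-25 − 2.670·10^-25| = 6.28·10^-25 J = 3.92·10^-3 meV.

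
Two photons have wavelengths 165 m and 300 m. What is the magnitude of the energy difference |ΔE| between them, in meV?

3.38·10^-6 meV

Using E = hc/λ: E₁ = 1.204·10^-27 J, E₂ = 6.621·10^-28 J.
|ΔE| = |1.204·10^-27 − 6.621·10^-28| = 5.42·10^-28 J = 3.38·10^-6 meV.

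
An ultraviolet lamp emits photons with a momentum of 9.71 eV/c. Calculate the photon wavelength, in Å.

1280 Å

First convert: p = 9.71 eV/c = 5.1893e-27 kg·m/s.
The photon relation is λ = h/p, giving λ = 1.277e-7 m.
Converting to Å: λ = 1277 Å ≈ 1280 Å.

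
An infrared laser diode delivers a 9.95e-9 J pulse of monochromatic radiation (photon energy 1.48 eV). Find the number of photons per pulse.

Per-photon energy: E = 2.371e-19 J (from energy = 1.48 eV).
N = E_total / E_photon = 9.95e-9 J / 2.371e-19 J = 4.20e10.

4.20e10 photons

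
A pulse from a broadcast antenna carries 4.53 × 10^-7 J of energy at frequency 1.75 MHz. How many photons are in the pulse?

3.91 × 10^20 photons

Per-photon energy: E = 1.160 × 10^-27 J (from frequency = 1.75 MHz).
N = E_total / E_photon = 4.53 × 10^-7 J / 1.160 × 10^-27 J = 3.91 × 10^20.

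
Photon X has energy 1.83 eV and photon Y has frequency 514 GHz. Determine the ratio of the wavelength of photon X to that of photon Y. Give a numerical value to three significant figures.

1.16·10^-3

λ_X = 6.775·10^-7 m (from energy = 1.83 eV, via λ = hc/E).
λ_Y = 5.833·10^-4 m (from frequency = 514 GHz, via λ = c/f).
Ratio = 6.775·10^-7 / 5.833·10^-4 = 1.16·10^-3.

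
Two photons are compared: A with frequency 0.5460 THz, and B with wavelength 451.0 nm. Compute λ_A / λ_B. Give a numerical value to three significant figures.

1220

λ_A = 5.491e-4 m (from frequency = 0.5460 THz, via λ = c/f).
λ_B = 4.510e-7 m (from wavelength = 451.0 nm, via λ given directly).
Ratio = 5.491e-4 / 4.510e-7 = 1220.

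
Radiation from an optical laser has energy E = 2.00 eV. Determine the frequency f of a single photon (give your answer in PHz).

First convert: E = 2.00 eV = 3.2044 × 10^-19 J.
The photon relation is f = E/h, giving f = 4.836 × 10^14 Hz.
Converting to PHz: f = 0.4836 PHz ≈ 0.484 PHz.

0.484 PHz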